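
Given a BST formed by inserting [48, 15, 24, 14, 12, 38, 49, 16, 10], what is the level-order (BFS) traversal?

Tree insertion order: [48, 15, 24, 14, 12, 38, 49, 16, 10]
Tree (level-order array): [48, 15, 49, 14, 24, None, None, 12, None, 16, 38, 10]
BFS from the root, enqueuing left then right child of each popped node:
  queue [48] -> pop 48, enqueue [15, 49], visited so far: [48]
  queue [15, 49] -> pop 15, enqueue [14, 24], visited so far: [48, 15]
  queue [49, 14, 24] -> pop 49, enqueue [none], visited so far: [48, 15, 49]
  queue [14, 24] -> pop 14, enqueue [12], visited so far: [48, 15, 49, 14]
  queue [24, 12] -> pop 24, enqueue [16, 38], visited so far: [48, 15, 49, 14, 24]
  queue [12, 16, 38] -> pop 12, enqueue [10], visited so far: [48, 15, 49, 14, 24, 12]
  queue [16, 38, 10] -> pop 16, enqueue [none], visited so far: [48, 15, 49, 14, 24, 12, 16]
  queue [38, 10] -> pop 38, enqueue [none], visited so far: [48, 15, 49, 14, 24, 12, 16, 38]
  queue [10] -> pop 10, enqueue [none], visited so far: [48, 15, 49, 14, 24, 12, 16, 38, 10]
Result: [48, 15, 49, 14, 24, 12, 16, 38, 10]


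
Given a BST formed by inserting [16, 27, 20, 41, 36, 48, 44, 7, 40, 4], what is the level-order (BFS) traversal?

Tree insertion order: [16, 27, 20, 41, 36, 48, 44, 7, 40, 4]
Tree (level-order array): [16, 7, 27, 4, None, 20, 41, None, None, None, None, 36, 48, None, 40, 44]
BFS from the root, enqueuing left then right child of each popped node:
  queue [16] -> pop 16, enqueue [7, 27], visited so far: [16]
  queue [7, 27] -> pop 7, enqueue [4], visited so far: [16, 7]
  queue [27, 4] -> pop 27, enqueue [20, 41], visited so far: [16, 7, 27]
  queue [4, 20, 41] -> pop 4, enqueue [none], visited so far: [16, 7, 27, 4]
  queue [20, 41] -> pop 20, enqueue [none], visited so far: [16, 7, 27, 4, 20]
  queue [41] -> pop 41, enqueue [36, 48], visited so far: [16, 7, 27, 4, 20, 41]
  queue [36, 48] -> pop 36, enqueue [40], visited so far: [16, 7, 27, 4, 20, 41, 36]
  queue [48, 40] -> pop 48, enqueue [44], visited so far: [16, 7, 27, 4, 20, 41, 36, 48]
  queue [40, 44] -> pop 40, enqueue [none], visited so far: [16, 7, 27, 4, 20, 41, 36, 48, 40]
  queue [44] -> pop 44, enqueue [none], visited so far: [16, 7, 27, 4, 20, 41, 36, 48, 40, 44]
Result: [16, 7, 27, 4, 20, 41, 36, 48, 40, 44]


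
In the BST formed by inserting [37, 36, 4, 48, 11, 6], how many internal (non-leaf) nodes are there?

Tree built from: [37, 36, 4, 48, 11, 6]
Tree (level-order array): [37, 36, 48, 4, None, None, None, None, 11, 6]
Rule: An internal node has at least one child.
Per-node child counts:
  node 37: 2 child(ren)
  node 36: 1 child(ren)
  node 4: 1 child(ren)
  node 11: 1 child(ren)
  node 6: 0 child(ren)
  node 48: 0 child(ren)
Matching nodes: [37, 36, 4, 11]
Count of internal (non-leaf) nodes: 4


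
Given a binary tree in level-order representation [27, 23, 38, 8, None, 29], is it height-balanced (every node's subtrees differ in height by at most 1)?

Tree (level-order array): [27, 23, 38, 8, None, 29]
Definition: a tree is height-balanced if, at every node, |h(left) - h(right)| <= 1 (empty subtree has height -1).
Bottom-up per-node check:
  node 8: h_left=-1, h_right=-1, diff=0 [OK], height=0
  node 23: h_left=0, h_right=-1, diff=1 [OK], height=1
  node 29: h_left=-1, h_right=-1, diff=0 [OK], height=0
  node 38: h_left=0, h_right=-1, diff=1 [OK], height=1
  node 27: h_left=1, h_right=1, diff=0 [OK], height=2
All nodes satisfy the balance condition.
Result: Balanced


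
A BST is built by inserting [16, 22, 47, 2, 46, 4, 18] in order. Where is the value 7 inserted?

Starting tree (level order): [16, 2, 22, None, 4, 18, 47, None, None, None, None, 46]
Insertion path: 16 -> 2 -> 4
Result: insert 7 as right child of 4
Final tree (level order): [16, 2, 22, None, 4, 18, 47, None, 7, None, None, 46]


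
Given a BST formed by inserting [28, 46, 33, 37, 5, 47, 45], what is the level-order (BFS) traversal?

Tree insertion order: [28, 46, 33, 37, 5, 47, 45]
Tree (level-order array): [28, 5, 46, None, None, 33, 47, None, 37, None, None, None, 45]
BFS from the root, enqueuing left then right child of each popped node:
  queue [28] -> pop 28, enqueue [5, 46], visited so far: [28]
  queue [5, 46] -> pop 5, enqueue [none], visited so far: [28, 5]
  queue [46] -> pop 46, enqueue [33, 47], visited so far: [28, 5, 46]
  queue [33, 47] -> pop 33, enqueue [37], visited so far: [28, 5, 46, 33]
  queue [47, 37] -> pop 47, enqueue [none], visited so far: [28, 5, 46, 33, 47]
  queue [37] -> pop 37, enqueue [45], visited so far: [28, 5, 46, 33, 47, 37]
  queue [45] -> pop 45, enqueue [none], visited so far: [28, 5, 46, 33, 47, 37, 45]
Result: [28, 5, 46, 33, 47, 37, 45]


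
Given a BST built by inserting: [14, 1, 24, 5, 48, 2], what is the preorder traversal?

Tree insertion order: [14, 1, 24, 5, 48, 2]
Tree (level-order array): [14, 1, 24, None, 5, None, 48, 2]
Preorder traversal: [14, 1, 5, 2, 24, 48]


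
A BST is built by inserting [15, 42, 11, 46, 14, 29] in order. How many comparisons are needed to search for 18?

Search path for 18: 15 -> 42 -> 29
Found: False
Comparisons: 3


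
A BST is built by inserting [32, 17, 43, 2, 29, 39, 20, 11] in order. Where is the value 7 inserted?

Starting tree (level order): [32, 17, 43, 2, 29, 39, None, None, 11, 20]
Insertion path: 32 -> 17 -> 2 -> 11
Result: insert 7 as left child of 11
Final tree (level order): [32, 17, 43, 2, 29, 39, None, None, 11, 20, None, None, None, 7]


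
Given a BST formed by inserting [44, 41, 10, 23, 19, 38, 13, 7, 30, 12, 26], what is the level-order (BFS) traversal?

Tree insertion order: [44, 41, 10, 23, 19, 38, 13, 7, 30, 12, 26]
Tree (level-order array): [44, 41, None, 10, None, 7, 23, None, None, 19, 38, 13, None, 30, None, 12, None, 26]
BFS from the root, enqueuing left then right child of each popped node:
  queue [44] -> pop 44, enqueue [41], visited so far: [44]
  queue [41] -> pop 41, enqueue [10], visited so far: [44, 41]
  queue [10] -> pop 10, enqueue [7, 23], visited so far: [44, 41, 10]
  queue [7, 23] -> pop 7, enqueue [none], visited so far: [44, 41, 10, 7]
  queue [23] -> pop 23, enqueue [19, 38], visited so far: [44, 41, 10, 7, 23]
  queue [19, 38] -> pop 19, enqueue [13], visited so far: [44, 41, 10, 7, 23, 19]
  queue [38, 13] -> pop 38, enqueue [30], visited so far: [44, 41, 10, 7, 23, 19, 38]
  queue [13, 30] -> pop 13, enqueue [12], visited so far: [44, 41, 10, 7, 23, 19, 38, 13]
  queue [30, 12] -> pop 30, enqueue [26], visited so far: [44, 41, 10, 7, 23, 19, 38, 13, 30]
  queue [12, 26] -> pop 12, enqueue [none], visited so far: [44, 41, 10, 7, 23, 19, 38, 13, 30, 12]
  queue [26] -> pop 26, enqueue [none], visited so far: [44, 41, 10, 7, 23, 19, 38, 13, 30, 12, 26]
Result: [44, 41, 10, 7, 23, 19, 38, 13, 30, 12, 26]


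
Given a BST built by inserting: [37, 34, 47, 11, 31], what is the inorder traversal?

Tree insertion order: [37, 34, 47, 11, 31]
Tree (level-order array): [37, 34, 47, 11, None, None, None, None, 31]
Inorder traversal: [11, 31, 34, 37, 47]


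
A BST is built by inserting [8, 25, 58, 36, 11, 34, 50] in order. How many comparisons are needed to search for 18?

Search path for 18: 8 -> 25 -> 11
Found: False
Comparisons: 3


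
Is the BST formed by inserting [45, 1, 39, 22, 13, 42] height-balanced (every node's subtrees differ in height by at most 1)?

Tree (level-order array): [45, 1, None, None, 39, 22, 42, 13]
Definition: a tree is height-balanced if, at every node, |h(left) - h(right)| <= 1 (empty subtree has height -1).
Bottom-up per-node check:
  node 13: h_left=-1, h_right=-1, diff=0 [OK], height=0
  node 22: h_left=0, h_right=-1, diff=1 [OK], height=1
  node 42: h_left=-1, h_right=-1, diff=0 [OK], height=0
  node 39: h_left=1, h_right=0, diff=1 [OK], height=2
  node 1: h_left=-1, h_right=2, diff=3 [FAIL (|-1-2|=3 > 1)], height=3
  node 45: h_left=3, h_right=-1, diff=4 [FAIL (|3--1|=4 > 1)], height=4
Node 1 violates the condition: |-1 - 2| = 3 > 1.
Result: Not balanced


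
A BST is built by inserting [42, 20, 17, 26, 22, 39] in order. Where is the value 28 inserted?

Starting tree (level order): [42, 20, None, 17, 26, None, None, 22, 39]
Insertion path: 42 -> 20 -> 26 -> 39
Result: insert 28 as left child of 39
Final tree (level order): [42, 20, None, 17, 26, None, None, 22, 39, None, None, 28]


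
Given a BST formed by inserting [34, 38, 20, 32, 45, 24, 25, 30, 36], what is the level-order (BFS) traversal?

Tree insertion order: [34, 38, 20, 32, 45, 24, 25, 30, 36]
Tree (level-order array): [34, 20, 38, None, 32, 36, 45, 24, None, None, None, None, None, None, 25, None, 30]
BFS from the root, enqueuing left then right child of each popped node:
  queue [34] -> pop 34, enqueue [20, 38], visited so far: [34]
  queue [20, 38] -> pop 20, enqueue [32], visited so far: [34, 20]
  queue [38, 32] -> pop 38, enqueue [36, 45], visited so far: [34, 20, 38]
  queue [32, 36, 45] -> pop 32, enqueue [24], visited so far: [34, 20, 38, 32]
  queue [36, 45, 24] -> pop 36, enqueue [none], visited so far: [34, 20, 38, 32, 36]
  queue [45, 24] -> pop 45, enqueue [none], visited so far: [34, 20, 38, 32, 36, 45]
  queue [24] -> pop 24, enqueue [25], visited so far: [34, 20, 38, 32, 36, 45, 24]
  queue [25] -> pop 25, enqueue [30], visited so far: [34, 20, 38, 32, 36, 45, 24, 25]
  queue [30] -> pop 30, enqueue [none], visited so far: [34, 20, 38, 32, 36, 45, 24, 25, 30]
Result: [34, 20, 38, 32, 36, 45, 24, 25, 30]


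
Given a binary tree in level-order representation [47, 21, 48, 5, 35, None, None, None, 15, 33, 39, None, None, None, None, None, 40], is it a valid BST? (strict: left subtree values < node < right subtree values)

Level-order array: [47, 21, 48, 5, 35, None, None, None, 15, 33, 39, None, None, None, None, None, 40]
Validate using subtree bounds (lo, hi): at each node, require lo < value < hi,
then recurse left with hi=value and right with lo=value.
Preorder trace (stopping at first violation):
  at node 47 with bounds (-inf, +inf): OK
  at node 21 with bounds (-inf, 47): OK
  at node 5 with bounds (-inf, 21): OK
  at node 15 with bounds (5, 21): OK
  at node 35 with bounds (21, 47): OK
  at node 33 with bounds (21, 35): OK
  at node 39 with bounds (35, 47): OK
  at node 40 with bounds (39, 47): OK
  at node 48 with bounds (47, +inf): OK
No violation found at any node.
Result: Valid BST


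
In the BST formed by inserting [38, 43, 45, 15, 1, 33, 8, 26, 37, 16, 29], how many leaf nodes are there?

Tree built from: [38, 43, 45, 15, 1, 33, 8, 26, 37, 16, 29]
Tree (level-order array): [38, 15, 43, 1, 33, None, 45, None, 8, 26, 37, None, None, None, None, 16, 29]
Rule: A leaf has 0 children.
Per-node child counts:
  node 38: 2 child(ren)
  node 15: 2 child(ren)
  node 1: 1 child(ren)
  node 8: 0 child(ren)
  node 33: 2 child(ren)
  node 26: 2 child(ren)
  node 16: 0 child(ren)
  node 29: 0 child(ren)
  node 37: 0 child(ren)
  node 43: 1 child(ren)
  node 45: 0 child(ren)
Matching nodes: [8, 16, 29, 37, 45]
Count of leaf nodes: 5


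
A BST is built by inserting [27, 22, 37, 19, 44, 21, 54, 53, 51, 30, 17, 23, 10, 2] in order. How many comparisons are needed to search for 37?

Search path for 37: 27 -> 37
Found: True
Comparisons: 2


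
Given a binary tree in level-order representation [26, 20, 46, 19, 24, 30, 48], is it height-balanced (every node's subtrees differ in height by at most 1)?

Tree (level-order array): [26, 20, 46, 19, 24, 30, 48]
Definition: a tree is height-balanced if, at every node, |h(left) - h(right)| <= 1 (empty subtree has height -1).
Bottom-up per-node check:
  node 19: h_left=-1, h_right=-1, diff=0 [OK], height=0
  node 24: h_left=-1, h_right=-1, diff=0 [OK], height=0
  node 20: h_left=0, h_right=0, diff=0 [OK], height=1
  node 30: h_left=-1, h_right=-1, diff=0 [OK], height=0
  node 48: h_left=-1, h_right=-1, diff=0 [OK], height=0
  node 46: h_left=0, h_right=0, diff=0 [OK], height=1
  node 26: h_left=1, h_right=1, diff=0 [OK], height=2
All nodes satisfy the balance condition.
Result: Balanced


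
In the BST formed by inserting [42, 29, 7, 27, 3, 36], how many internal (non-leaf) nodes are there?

Tree built from: [42, 29, 7, 27, 3, 36]
Tree (level-order array): [42, 29, None, 7, 36, 3, 27]
Rule: An internal node has at least one child.
Per-node child counts:
  node 42: 1 child(ren)
  node 29: 2 child(ren)
  node 7: 2 child(ren)
  node 3: 0 child(ren)
  node 27: 0 child(ren)
  node 36: 0 child(ren)
Matching nodes: [42, 29, 7]
Count of internal (non-leaf) nodes: 3


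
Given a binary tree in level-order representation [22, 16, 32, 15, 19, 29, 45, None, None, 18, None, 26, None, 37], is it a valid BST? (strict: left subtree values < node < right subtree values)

Level-order array: [22, 16, 32, 15, 19, 29, 45, None, None, 18, None, 26, None, 37]
Validate using subtree bounds (lo, hi): at each node, require lo < value < hi,
then recurse left with hi=value and right with lo=value.
Preorder trace (stopping at first violation):
  at node 22 with bounds (-inf, +inf): OK
  at node 16 with bounds (-inf, 22): OK
  at node 15 with bounds (-inf, 16): OK
  at node 19 with bounds (16, 22): OK
  at node 18 with bounds (16, 19): OK
  at node 32 with bounds (22, +inf): OK
  at node 29 with bounds (22, 32): OK
  at node 26 with bounds (22, 29): OK
  at node 45 with bounds (32, +inf): OK
  at node 37 with bounds (32, 45): OK
No violation found at any node.
Result: Valid BST


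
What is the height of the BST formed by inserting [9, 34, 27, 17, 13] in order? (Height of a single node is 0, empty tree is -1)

Insertion order: [9, 34, 27, 17, 13]
Tree (level-order array): [9, None, 34, 27, None, 17, None, 13]
Compute height bottom-up (empty subtree = -1):
  height(13) = 1 + max(-1, -1) = 0
  height(17) = 1 + max(0, -1) = 1
  height(27) = 1 + max(1, -1) = 2
  height(34) = 1 + max(2, -1) = 3
  height(9) = 1 + max(-1, 3) = 4
Height = 4


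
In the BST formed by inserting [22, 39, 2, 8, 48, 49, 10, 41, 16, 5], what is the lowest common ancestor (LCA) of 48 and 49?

Tree insertion order: [22, 39, 2, 8, 48, 49, 10, 41, 16, 5]
Tree (level-order array): [22, 2, 39, None, 8, None, 48, 5, 10, 41, 49, None, None, None, 16]
In a BST, the LCA of p=48, q=49 is the first node v on the
root-to-leaf path with p <= v <= q (go left if both < v, right if both > v).
Walk from root:
  at 22: both 48 and 49 > 22, go right
  at 39: both 48 and 49 > 39, go right
  at 48: 48 <= 48 <= 49, this is the LCA
LCA = 48


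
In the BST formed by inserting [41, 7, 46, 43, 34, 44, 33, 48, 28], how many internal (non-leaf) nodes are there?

Tree built from: [41, 7, 46, 43, 34, 44, 33, 48, 28]
Tree (level-order array): [41, 7, 46, None, 34, 43, 48, 33, None, None, 44, None, None, 28]
Rule: An internal node has at least one child.
Per-node child counts:
  node 41: 2 child(ren)
  node 7: 1 child(ren)
  node 34: 1 child(ren)
  node 33: 1 child(ren)
  node 28: 0 child(ren)
  node 46: 2 child(ren)
  node 43: 1 child(ren)
  node 44: 0 child(ren)
  node 48: 0 child(ren)
Matching nodes: [41, 7, 34, 33, 46, 43]
Count of internal (non-leaf) nodes: 6


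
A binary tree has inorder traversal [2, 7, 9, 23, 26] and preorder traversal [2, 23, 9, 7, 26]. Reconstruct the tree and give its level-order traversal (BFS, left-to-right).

Inorder:  [2, 7, 9, 23, 26]
Preorder: [2, 23, 9, 7, 26]
Algorithm: preorder visits root first, so consume preorder in order;
for each root, split the current inorder slice at that value into
left-subtree inorder and right-subtree inorder, then recurse.
Recursive splits:
  root=2; inorder splits into left=[], right=[7, 9, 23, 26]
  root=23; inorder splits into left=[7, 9], right=[26]
  root=9; inorder splits into left=[7], right=[]
  root=7; inorder splits into left=[], right=[]
  root=26; inorder splits into left=[], right=[]
Reconstructed level-order: [2, 23, 9, 26, 7]


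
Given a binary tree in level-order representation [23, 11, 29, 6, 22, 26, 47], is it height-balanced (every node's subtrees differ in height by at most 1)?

Tree (level-order array): [23, 11, 29, 6, 22, 26, 47]
Definition: a tree is height-balanced if, at every node, |h(left) - h(right)| <= 1 (empty subtree has height -1).
Bottom-up per-node check:
  node 6: h_left=-1, h_right=-1, diff=0 [OK], height=0
  node 22: h_left=-1, h_right=-1, diff=0 [OK], height=0
  node 11: h_left=0, h_right=0, diff=0 [OK], height=1
  node 26: h_left=-1, h_right=-1, diff=0 [OK], height=0
  node 47: h_left=-1, h_right=-1, diff=0 [OK], height=0
  node 29: h_left=0, h_right=0, diff=0 [OK], height=1
  node 23: h_left=1, h_right=1, diff=0 [OK], height=2
All nodes satisfy the balance condition.
Result: Balanced


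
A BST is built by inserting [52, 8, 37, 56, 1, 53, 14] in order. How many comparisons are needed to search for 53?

Search path for 53: 52 -> 56 -> 53
Found: True
Comparisons: 3


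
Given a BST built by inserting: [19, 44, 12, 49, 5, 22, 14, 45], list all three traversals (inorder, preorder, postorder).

Tree insertion order: [19, 44, 12, 49, 5, 22, 14, 45]
Tree (level-order array): [19, 12, 44, 5, 14, 22, 49, None, None, None, None, None, None, 45]
Inorder (L, root, R): [5, 12, 14, 19, 22, 44, 45, 49]
Preorder (root, L, R): [19, 12, 5, 14, 44, 22, 49, 45]
Postorder (L, R, root): [5, 14, 12, 22, 45, 49, 44, 19]


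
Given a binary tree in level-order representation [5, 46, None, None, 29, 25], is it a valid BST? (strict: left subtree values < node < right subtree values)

Level-order array: [5, 46, None, None, 29, 25]
Validate using subtree bounds (lo, hi): at each node, require lo < value < hi,
then recurse left with hi=value and right with lo=value.
Preorder trace (stopping at first violation):
  at node 5 with bounds (-inf, +inf): OK
  at node 46 with bounds (-inf, 5): VIOLATION
Node 46 violates its bound: not (-inf < 46 < 5).
Result: Not a valid BST


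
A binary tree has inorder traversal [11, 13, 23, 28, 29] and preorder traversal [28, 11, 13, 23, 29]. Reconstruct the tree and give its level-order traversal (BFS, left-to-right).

Inorder:  [11, 13, 23, 28, 29]
Preorder: [28, 11, 13, 23, 29]
Algorithm: preorder visits root first, so consume preorder in order;
for each root, split the current inorder slice at that value into
left-subtree inorder and right-subtree inorder, then recurse.
Recursive splits:
  root=28; inorder splits into left=[11, 13, 23], right=[29]
  root=11; inorder splits into left=[], right=[13, 23]
  root=13; inorder splits into left=[], right=[23]
  root=23; inorder splits into left=[], right=[]
  root=29; inorder splits into left=[], right=[]
Reconstructed level-order: [28, 11, 29, 13, 23]


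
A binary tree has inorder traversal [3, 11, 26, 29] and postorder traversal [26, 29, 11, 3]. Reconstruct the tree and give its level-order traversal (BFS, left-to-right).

Inorder:   [3, 11, 26, 29]
Postorder: [26, 29, 11, 3]
Algorithm: postorder visits root last, so walk postorder right-to-left;
each value is the root of the current inorder slice — split it at that
value, recurse on the right subtree first, then the left.
Recursive splits:
  root=3; inorder splits into left=[], right=[11, 26, 29]
  root=11; inorder splits into left=[], right=[26, 29]
  root=29; inorder splits into left=[26], right=[]
  root=26; inorder splits into left=[], right=[]
Reconstructed level-order: [3, 11, 29, 26]


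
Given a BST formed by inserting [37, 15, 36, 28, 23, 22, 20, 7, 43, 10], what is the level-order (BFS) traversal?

Tree insertion order: [37, 15, 36, 28, 23, 22, 20, 7, 43, 10]
Tree (level-order array): [37, 15, 43, 7, 36, None, None, None, 10, 28, None, None, None, 23, None, 22, None, 20]
BFS from the root, enqueuing left then right child of each popped node:
  queue [37] -> pop 37, enqueue [15, 43], visited so far: [37]
  queue [15, 43] -> pop 15, enqueue [7, 36], visited so far: [37, 15]
  queue [43, 7, 36] -> pop 43, enqueue [none], visited so far: [37, 15, 43]
  queue [7, 36] -> pop 7, enqueue [10], visited so far: [37, 15, 43, 7]
  queue [36, 10] -> pop 36, enqueue [28], visited so far: [37, 15, 43, 7, 36]
  queue [10, 28] -> pop 10, enqueue [none], visited so far: [37, 15, 43, 7, 36, 10]
  queue [28] -> pop 28, enqueue [23], visited so far: [37, 15, 43, 7, 36, 10, 28]
  queue [23] -> pop 23, enqueue [22], visited so far: [37, 15, 43, 7, 36, 10, 28, 23]
  queue [22] -> pop 22, enqueue [20], visited so far: [37, 15, 43, 7, 36, 10, 28, 23, 22]
  queue [20] -> pop 20, enqueue [none], visited so far: [37, 15, 43, 7, 36, 10, 28, 23, 22, 20]
Result: [37, 15, 43, 7, 36, 10, 28, 23, 22, 20]


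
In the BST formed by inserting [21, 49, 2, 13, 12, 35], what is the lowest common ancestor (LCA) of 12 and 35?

Tree insertion order: [21, 49, 2, 13, 12, 35]
Tree (level-order array): [21, 2, 49, None, 13, 35, None, 12]
In a BST, the LCA of p=12, q=35 is the first node v on the
root-to-leaf path with p <= v <= q (go left if both < v, right if both > v).
Walk from root:
  at 21: 12 <= 21 <= 35, this is the LCA
LCA = 21


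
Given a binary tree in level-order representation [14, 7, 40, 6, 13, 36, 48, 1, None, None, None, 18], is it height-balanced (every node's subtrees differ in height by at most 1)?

Tree (level-order array): [14, 7, 40, 6, 13, 36, 48, 1, None, None, None, 18]
Definition: a tree is height-balanced if, at every node, |h(left) - h(right)| <= 1 (empty subtree has height -1).
Bottom-up per-node check:
  node 1: h_left=-1, h_right=-1, diff=0 [OK], height=0
  node 6: h_left=0, h_right=-1, diff=1 [OK], height=1
  node 13: h_left=-1, h_right=-1, diff=0 [OK], height=0
  node 7: h_left=1, h_right=0, diff=1 [OK], height=2
  node 18: h_left=-1, h_right=-1, diff=0 [OK], height=0
  node 36: h_left=0, h_right=-1, diff=1 [OK], height=1
  node 48: h_left=-1, h_right=-1, diff=0 [OK], height=0
  node 40: h_left=1, h_right=0, diff=1 [OK], height=2
  node 14: h_left=2, h_right=2, diff=0 [OK], height=3
All nodes satisfy the balance condition.
Result: Balanced


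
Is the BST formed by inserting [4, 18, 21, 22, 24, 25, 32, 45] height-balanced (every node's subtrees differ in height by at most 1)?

Tree (level-order array): [4, None, 18, None, 21, None, 22, None, 24, None, 25, None, 32, None, 45]
Definition: a tree is height-balanced if, at every node, |h(left) - h(right)| <= 1 (empty subtree has height -1).
Bottom-up per-node check:
  node 45: h_left=-1, h_right=-1, diff=0 [OK], height=0
  node 32: h_left=-1, h_right=0, diff=1 [OK], height=1
  node 25: h_left=-1, h_right=1, diff=2 [FAIL (|-1-1|=2 > 1)], height=2
  node 24: h_left=-1, h_right=2, diff=3 [FAIL (|-1-2|=3 > 1)], height=3
  node 22: h_left=-1, h_right=3, diff=4 [FAIL (|-1-3|=4 > 1)], height=4
  node 21: h_left=-1, h_right=4, diff=5 [FAIL (|-1-4|=5 > 1)], height=5
  node 18: h_left=-1, h_right=5, diff=6 [FAIL (|-1-5|=6 > 1)], height=6
  node 4: h_left=-1, h_right=6, diff=7 [FAIL (|-1-6|=7 > 1)], height=7
Node 25 violates the condition: |-1 - 1| = 2 > 1.
Result: Not balanced


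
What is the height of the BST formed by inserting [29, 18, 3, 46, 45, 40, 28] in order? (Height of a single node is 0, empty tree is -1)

Insertion order: [29, 18, 3, 46, 45, 40, 28]
Tree (level-order array): [29, 18, 46, 3, 28, 45, None, None, None, None, None, 40]
Compute height bottom-up (empty subtree = -1):
  height(3) = 1 + max(-1, -1) = 0
  height(28) = 1 + max(-1, -1) = 0
  height(18) = 1 + max(0, 0) = 1
  height(40) = 1 + max(-1, -1) = 0
  height(45) = 1 + max(0, -1) = 1
  height(46) = 1 + max(1, -1) = 2
  height(29) = 1 + max(1, 2) = 3
Height = 3


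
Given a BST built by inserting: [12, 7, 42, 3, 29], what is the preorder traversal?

Tree insertion order: [12, 7, 42, 3, 29]
Tree (level-order array): [12, 7, 42, 3, None, 29]
Preorder traversal: [12, 7, 3, 42, 29]


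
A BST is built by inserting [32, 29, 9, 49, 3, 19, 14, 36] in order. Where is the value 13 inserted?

Starting tree (level order): [32, 29, 49, 9, None, 36, None, 3, 19, None, None, None, None, 14]
Insertion path: 32 -> 29 -> 9 -> 19 -> 14
Result: insert 13 as left child of 14
Final tree (level order): [32, 29, 49, 9, None, 36, None, 3, 19, None, None, None, None, 14, None, 13]


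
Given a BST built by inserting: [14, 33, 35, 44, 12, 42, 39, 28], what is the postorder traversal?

Tree insertion order: [14, 33, 35, 44, 12, 42, 39, 28]
Tree (level-order array): [14, 12, 33, None, None, 28, 35, None, None, None, 44, 42, None, 39]
Postorder traversal: [12, 28, 39, 42, 44, 35, 33, 14]


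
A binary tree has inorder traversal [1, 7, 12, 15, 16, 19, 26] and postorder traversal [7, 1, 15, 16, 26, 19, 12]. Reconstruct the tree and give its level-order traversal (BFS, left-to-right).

Inorder:   [1, 7, 12, 15, 16, 19, 26]
Postorder: [7, 1, 15, 16, 26, 19, 12]
Algorithm: postorder visits root last, so walk postorder right-to-left;
each value is the root of the current inorder slice — split it at that
value, recurse on the right subtree first, then the left.
Recursive splits:
  root=12; inorder splits into left=[1, 7], right=[15, 16, 19, 26]
  root=19; inorder splits into left=[15, 16], right=[26]
  root=26; inorder splits into left=[], right=[]
  root=16; inorder splits into left=[15], right=[]
  root=15; inorder splits into left=[], right=[]
  root=1; inorder splits into left=[], right=[7]
  root=7; inorder splits into left=[], right=[]
Reconstructed level-order: [12, 1, 19, 7, 16, 26, 15]


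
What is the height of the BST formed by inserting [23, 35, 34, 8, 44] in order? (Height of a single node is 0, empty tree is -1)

Insertion order: [23, 35, 34, 8, 44]
Tree (level-order array): [23, 8, 35, None, None, 34, 44]
Compute height bottom-up (empty subtree = -1):
  height(8) = 1 + max(-1, -1) = 0
  height(34) = 1 + max(-1, -1) = 0
  height(44) = 1 + max(-1, -1) = 0
  height(35) = 1 + max(0, 0) = 1
  height(23) = 1 + max(0, 1) = 2
Height = 2


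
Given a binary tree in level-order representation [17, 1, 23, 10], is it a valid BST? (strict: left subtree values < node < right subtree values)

Level-order array: [17, 1, 23, 10]
Validate using subtree bounds (lo, hi): at each node, require lo < value < hi,
then recurse left with hi=value and right with lo=value.
Preorder trace (stopping at first violation):
  at node 17 with bounds (-inf, +inf): OK
  at node 1 with bounds (-inf, 17): OK
  at node 10 with bounds (-inf, 1): VIOLATION
Node 10 violates its bound: not (-inf < 10 < 1).
Result: Not a valid BST


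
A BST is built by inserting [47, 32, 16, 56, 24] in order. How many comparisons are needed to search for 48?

Search path for 48: 47 -> 56
Found: False
Comparisons: 2


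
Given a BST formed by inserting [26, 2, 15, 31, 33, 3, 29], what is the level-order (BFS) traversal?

Tree insertion order: [26, 2, 15, 31, 33, 3, 29]
Tree (level-order array): [26, 2, 31, None, 15, 29, 33, 3]
BFS from the root, enqueuing left then right child of each popped node:
  queue [26] -> pop 26, enqueue [2, 31], visited so far: [26]
  queue [2, 31] -> pop 2, enqueue [15], visited so far: [26, 2]
  queue [31, 15] -> pop 31, enqueue [29, 33], visited so far: [26, 2, 31]
  queue [15, 29, 33] -> pop 15, enqueue [3], visited so far: [26, 2, 31, 15]
  queue [29, 33, 3] -> pop 29, enqueue [none], visited so far: [26, 2, 31, 15, 29]
  queue [33, 3] -> pop 33, enqueue [none], visited so far: [26, 2, 31, 15, 29, 33]
  queue [3] -> pop 3, enqueue [none], visited so far: [26, 2, 31, 15, 29, 33, 3]
Result: [26, 2, 31, 15, 29, 33, 3]


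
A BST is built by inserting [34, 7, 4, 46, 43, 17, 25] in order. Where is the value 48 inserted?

Starting tree (level order): [34, 7, 46, 4, 17, 43, None, None, None, None, 25]
Insertion path: 34 -> 46
Result: insert 48 as right child of 46
Final tree (level order): [34, 7, 46, 4, 17, 43, 48, None, None, None, 25]


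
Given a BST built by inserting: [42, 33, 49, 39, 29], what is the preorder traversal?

Tree insertion order: [42, 33, 49, 39, 29]
Tree (level-order array): [42, 33, 49, 29, 39]
Preorder traversal: [42, 33, 29, 39, 49]


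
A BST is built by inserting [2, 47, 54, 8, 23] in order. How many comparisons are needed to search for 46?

Search path for 46: 2 -> 47 -> 8 -> 23
Found: False
Comparisons: 4


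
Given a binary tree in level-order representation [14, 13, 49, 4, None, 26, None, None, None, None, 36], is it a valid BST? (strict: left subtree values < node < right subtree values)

Level-order array: [14, 13, 49, 4, None, 26, None, None, None, None, 36]
Validate using subtree bounds (lo, hi): at each node, require lo < value < hi,
then recurse left with hi=value and right with lo=value.
Preorder trace (stopping at first violation):
  at node 14 with bounds (-inf, +inf): OK
  at node 13 with bounds (-inf, 14): OK
  at node 4 with bounds (-inf, 13): OK
  at node 49 with bounds (14, +inf): OK
  at node 26 with bounds (14, 49): OK
  at node 36 with bounds (26, 49): OK
No violation found at any node.
Result: Valid BST


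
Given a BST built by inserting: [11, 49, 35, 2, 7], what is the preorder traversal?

Tree insertion order: [11, 49, 35, 2, 7]
Tree (level-order array): [11, 2, 49, None, 7, 35]
Preorder traversal: [11, 2, 7, 49, 35]


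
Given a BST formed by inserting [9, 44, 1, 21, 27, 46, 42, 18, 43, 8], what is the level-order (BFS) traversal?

Tree insertion order: [9, 44, 1, 21, 27, 46, 42, 18, 43, 8]
Tree (level-order array): [9, 1, 44, None, 8, 21, 46, None, None, 18, 27, None, None, None, None, None, 42, None, 43]
BFS from the root, enqueuing left then right child of each popped node:
  queue [9] -> pop 9, enqueue [1, 44], visited so far: [9]
  queue [1, 44] -> pop 1, enqueue [8], visited so far: [9, 1]
  queue [44, 8] -> pop 44, enqueue [21, 46], visited so far: [9, 1, 44]
  queue [8, 21, 46] -> pop 8, enqueue [none], visited so far: [9, 1, 44, 8]
  queue [21, 46] -> pop 21, enqueue [18, 27], visited so far: [9, 1, 44, 8, 21]
  queue [46, 18, 27] -> pop 46, enqueue [none], visited so far: [9, 1, 44, 8, 21, 46]
  queue [18, 27] -> pop 18, enqueue [none], visited so far: [9, 1, 44, 8, 21, 46, 18]
  queue [27] -> pop 27, enqueue [42], visited so far: [9, 1, 44, 8, 21, 46, 18, 27]
  queue [42] -> pop 42, enqueue [43], visited so far: [9, 1, 44, 8, 21, 46, 18, 27, 42]
  queue [43] -> pop 43, enqueue [none], visited so far: [9, 1, 44, 8, 21, 46, 18, 27, 42, 43]
Result: [9, 1, 44, 8, 21, 46, 18, 27, 42, 43]


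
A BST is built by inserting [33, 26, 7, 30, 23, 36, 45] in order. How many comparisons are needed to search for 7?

Search path for 7: 33 -> 26 -> 7
Found: True
Comparisons: 3


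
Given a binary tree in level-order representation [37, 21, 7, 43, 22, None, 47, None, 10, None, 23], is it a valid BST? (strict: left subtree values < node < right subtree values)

Level-order array: [37, 21, 7, 43, 22, None, 47, None, 10, None, 23]
Validate using subtree bounds (lo, hi): at each node, require lo < value < hi,
then recurse left with hi=value and right with lo=value.
Preorder trace (stopping at first violation):
  at node 37 with bounds (-inf, +inf): OK
  at node 21 with bounds (-inf, 37): OK
  at node 43 with bounds (-inf, 21): VIOLATION
Node 43 violates its bound: not (-inf < 43 < 21).
Result: Not a valid BST


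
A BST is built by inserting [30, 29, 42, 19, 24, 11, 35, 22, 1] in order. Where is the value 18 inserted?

Starting tree (level order): [30, 29, 42, 19, None, 35, None, 11, 24, None, None, 1, None, 22]
Insertion path: 30 -> 29 -> 19 -> 11
Result: insert 18 as right child of 11
Final tree (level order): [30, 29, 42, 19, None, 35, None, 11, 24, None, None, 1, 18, 22]


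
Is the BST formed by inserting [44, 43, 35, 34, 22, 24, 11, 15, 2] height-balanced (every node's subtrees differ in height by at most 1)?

Tree (level-order array): [44, 43, None, 35, None, 34, None, 22, None, 11, 24, 2, 15]
Definition: a tree is height-balanced if, at every node, |h(left) - h(right)| <= 1 (empty subtree has height -1).
Bottom-up per-node check:
  node 2: h_left=-1, h_right=-1, diff=0 [OK], height=0
  node 15: h_left=-1, h_right=-1, diff=0 [OK], height=0
  node 11: h_left=0, h_right=0, diff=0 [OK], height=1
  node 24: h_left=-1, h_right=-1, diff=0 [OK], height=0
  node 22: h_left=1, h_right=0, diff=1 [OK], height=2
  node 34: h_left=2, h_right=-1, diff=3 [FAIL (|2--1|=3 > 1)], height=3
  node 35: h_left=3, h_right=-1, diff=4 [FAIL (|3--1|=4 > 1)], height=4
  node 43: h_left=4, h_right=-1, diff=5 [FAIL (|4--1|=5 > 1)], height=5
  node 44: h_left=5, h_right=-1, diff=6 [FAIL (|5--1|=6 > 1)], height=6
Node 34 violates the condition: |2 - -1| = 3 > 1.
Result: Not balanced


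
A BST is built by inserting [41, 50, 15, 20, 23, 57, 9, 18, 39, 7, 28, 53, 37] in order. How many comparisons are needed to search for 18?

Search path for 18: 41 -> 15 -> 20 -> 18
Found: True
Comparisons: 4


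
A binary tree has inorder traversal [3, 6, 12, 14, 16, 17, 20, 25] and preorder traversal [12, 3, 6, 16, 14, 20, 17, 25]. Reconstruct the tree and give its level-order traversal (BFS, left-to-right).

Inorder:  [3, 6, 12, 14, 16, 17, 20, 25]
Preorder: [12, 3, 6, 16, 14, 20, 17, 25]
Algorithm: preorder visits root first, so consume preorder in order;
for each root, split the current inorder slice at that value into
left-subtree inorder and right-subtree inorder, then recurse.
Recursive splits:
  root=12; inorder splits into left=[3, 6], right=[14, 16, 17, 20, 25]
  root=3; inorder splits into left=[], right=[6]
  root=6; inorder splits into left=[], right=[]
  root=16; inorder splits into left=[14], right=[17, 20, 25]
  root=14; inorder splits into left=[], right=[]
  root=20; inorder splits into left=[17], right=[25]
  root=17; inorder splits into left=[], right=[]
  root=25; inorder splits into left=[], right=[]
Reconstructed level-order: [12, 3, 16, 6, 14, 20, 17, 25]


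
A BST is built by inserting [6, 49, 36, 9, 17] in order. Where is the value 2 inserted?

Starting tree (level order): [6, None, 49, 36, None, 9, None, None, 17]
Insertion path: 6
Result: insert 2 as left child of 6
Final tree (level order): [6, 2, 49, None, None, 36, None, 9, None, None, 17]


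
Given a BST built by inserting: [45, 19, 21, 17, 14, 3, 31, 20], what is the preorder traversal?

Tree insertion order: [45, 19, 21, 17, 14, 3, 31, 20]
Tree (level-order array): [45, 19, None, 17, 21, 14, None, 20, 31, 3]
Preorder traversal: [45, 19, 17, 14, 3, 21, 20, 31]


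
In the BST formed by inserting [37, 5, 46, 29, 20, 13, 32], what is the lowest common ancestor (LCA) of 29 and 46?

Tree insertion order: [37, 5, 46, 29, 20, 13, 32]
Tree (level-order array): [37, 5, 46, None, 29, None, None, 20, 32, 13]
In a BST, the LCA of p=29, q=46 is the first node v on the
root-to-leaf path with p <= v <= q (go left if both < v, right if both > v).
Walk from root:
  at 37: 29 <= 37 <= 46, this is the LCA
LCA = 37


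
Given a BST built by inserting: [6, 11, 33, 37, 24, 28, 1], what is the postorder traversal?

Tree insertion order: [6, 11, 33, 37, 24, 28, 1]
Tree (level-order array): [6, 1, 11, None, None, None, 33, 24, 37, None, 28]
Postorder traversal: [1, 28, 24, 37, 33, 11, 6]


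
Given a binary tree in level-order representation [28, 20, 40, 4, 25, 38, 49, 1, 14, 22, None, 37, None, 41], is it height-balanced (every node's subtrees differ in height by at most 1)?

Tree (level-order array): [28, 20, 40, 4, 25, 38, 49, 1, 14, 22, None, 37, None, 41]
Definition: a tree is height-balanced if, at every node, |h(left) - h(right)| <= 1 (empty subtree has height -1).
Bottom-up per-node check:
  node 1: h_left=-1, h_right=-1, diff=0 [OK], height=0
  node 14: h_left=-1, h_right=-1, diff=0 [OK], height=0
  node 4: h_left=0, h_right=0, diff=0 [OK], height=1
  node 22: h_left=-1, h_right=-1, diff=0 [OK], height=0
  node 25: h_left=0, h_right=-1, diff=1 [OK], height=1
  node 20: h_left=1, h_right=1, diff=0 [OK], height=2
  node 37: h_left=-1, h_right=-1, diff=0 [OK], height=0
  node 38: h_left=0, h_right=-1, diff=1 [OK], height=1
  node 41: h_left=-1, h_right=-1, diff=0 [OK], height=0
  node 49: h_left=0, h_right=-1, diff=1 [OK], height=1
  node 40: h_left=1, h_right=1, diff=0 [OK], height=2
  node 28: h_left=2, h_right=2, diff=0 [OK], height=3
All nodes satisfy the balance condition.
Result: Balanced


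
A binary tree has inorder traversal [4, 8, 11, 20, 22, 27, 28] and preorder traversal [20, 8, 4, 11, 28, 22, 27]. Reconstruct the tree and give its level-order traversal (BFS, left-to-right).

Inorder:  [4, 8, 11, 20, 22, 27, 28]
Preorder: [20, 8, 4, 11, 28, 22, 27]
Algorithm: preorder visits root first, so consume preorder in order;
for each root, split the current inorder slice at that value into
left-subtree inorder and right-subtree inorder, then recurse.
Recursive splits:
  root=20; inorder splits into left=[4, 8, 11], right=[22, 27, 28]
  root=8; inorder splits into left=[4], right=[11]
  root=4; inorder splits into left=[], right=[]
  root=11; inorder splits into left=[], right=[]
  root=28; inorder splits into left=[22, 27], right=[]
  root=22; inorder splits into left=[], right=[27]
  root=27; inorder splits into left=[], right=[]
Reconstructed level-order: [20, 8, 28, 4, 11, 22, 27]


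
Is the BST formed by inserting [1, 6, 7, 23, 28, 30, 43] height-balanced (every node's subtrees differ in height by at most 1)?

Tree (level-order array): [1, None, 6, None, 7, None, 23, None, 28, None, 30, None, 43]
Definition: a tree is height-balanced if, at every node, |h(left) - h(right)| <= 1 (empty subtree has height -1).
Bottom-up per-node check:
  node 43: h_left=-1, h_right=-1, diff=0 [OK], height=0
  node 30: h_left=-1, h_right=0, diff=1 [OK], height=1
  node 28: h_left=-1, h_right=1, diff=2 [FAIL (|-1-1|=2 > 1)], height=2
  node 23: h_left=-1, h_right=2, diff=3 [FAIL (|-1-2|=3 > 1)], height=3
  node 7: h_left=-1, h_right=3, diff=4 [FAIL (|-1-3|=4 > 1)], height=4
  node 6: h_left=-1, h_right=4, diff=5 [FAIL (|-1-4|=5 > 1)], height=5
  node 1: h_left=-1, h_right=5, diff=6 [FAIL (|-1-5|=6 > 1)], height=6
Node 28 violates the condition: |-1 - 1| = 2 > 1.
Result: Not balanced


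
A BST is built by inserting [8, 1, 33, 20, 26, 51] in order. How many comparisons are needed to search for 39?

Search path for 39: 8 -> 33 -> 51
Found: False
Comparisons: 3


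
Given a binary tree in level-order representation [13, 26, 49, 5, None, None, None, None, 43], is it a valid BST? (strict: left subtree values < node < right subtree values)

Level-order array: [13, 26, 49, 5, None, None, None, None, 43]
Validate using subtree bounds (lo, hi): at each node, require lo < value < hi,
then recurse left with hi=value and right with lo=value.
Preorder trace (stopping at first violation):
  at node 13 with bounds (-inf, +inf): OK
  at node 26 with bounds (-inf, 13): VIOLATION
Node 26 violates its bound: not (-inf < 26 < 13).
Result: Not a valid BST


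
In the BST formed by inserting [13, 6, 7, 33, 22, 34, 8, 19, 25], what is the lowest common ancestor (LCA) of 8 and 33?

Tree insertion order: [13, 6, 7, 33, 22, 34, 8, 19, 25]
Tree (level-order array): [13, 6, 33, None, 7, 22, 34, None, 8, 19, 25]
In a BST, the LCA of p=8, q=33 is the first node v on the
root-to-leaf path with p <= v <= q (go left if both < v, right if both > v).
Walk from root:
  at 13: 8 <= 13 <= 33, this is the LCA
LCA = 13


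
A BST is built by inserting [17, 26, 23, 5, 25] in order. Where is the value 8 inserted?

Starting tree (level order): [17, 5, 26, None, None, 23, None, None, 25]
Insertion path: 17 -> 5
Result: insert 8 as right child of 5
Final tree (level order): [17, 5, 26, None, 8, 23, None, None, None, None, 25]


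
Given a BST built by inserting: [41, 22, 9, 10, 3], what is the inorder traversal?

Tree insertion order: [41, 22, 9, 10, 3]
Tree (level-order array): [41, 22, None, 9, None, 3, 10]
Inorder traversal: [3, 9, 10, 22, 41]


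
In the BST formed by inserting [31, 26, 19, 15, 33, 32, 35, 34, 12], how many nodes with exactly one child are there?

Tree built from: [31, 26, 19, 15, 33, 32, 35, 34, 12]
Tree (level-order array): [31, 26, 33, 19, None, 32, 35, 15, None, None, None, 34, None, 12]
Rule: These are nodes with exactly 1 non-null child.
Per-node child counts:
  node 31: 2 child(ren)
  node 26: 1 child(ren)
  node 19: 1 child(ren)
  node 15: 1 child(ren)
  node 12: 0 child(ren)
  node 33: 2 child(ren)
  node 32: 0 child(ren)
  node 35: 1 child(ren)
  node 34: 0 child(ren)
Matching nodes: [26, 19, 15, 35]
Count of nodes with exactly one child: 4
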